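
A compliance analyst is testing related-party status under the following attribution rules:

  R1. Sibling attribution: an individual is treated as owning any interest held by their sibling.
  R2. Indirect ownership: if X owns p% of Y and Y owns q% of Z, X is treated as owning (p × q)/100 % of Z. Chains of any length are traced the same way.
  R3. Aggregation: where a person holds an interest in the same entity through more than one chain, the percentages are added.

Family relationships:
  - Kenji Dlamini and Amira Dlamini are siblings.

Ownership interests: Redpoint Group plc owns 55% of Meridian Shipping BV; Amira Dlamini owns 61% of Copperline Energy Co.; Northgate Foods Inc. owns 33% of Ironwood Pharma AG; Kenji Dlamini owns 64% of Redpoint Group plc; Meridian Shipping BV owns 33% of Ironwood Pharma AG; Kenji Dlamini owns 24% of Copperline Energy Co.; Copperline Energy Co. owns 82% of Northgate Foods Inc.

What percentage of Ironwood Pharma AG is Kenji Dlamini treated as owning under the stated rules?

By sibling attribution (R1), Kenji Dlamini is treated as also owning Amira Dlamini's interest in Copperline Energy Co, giving 24% + 61% = 85%.
Chain via Redpoint Group plc → Meridian Shipping BV (R2): 64% × 55% × 33% = 11.616% of Ironwood Pharma AG.
Chain via Copperline Energy Co. → Northgate Foods Inc. (R2): 85% × 82% × 33% = 23.001% of Ironwood Pharma AG.
Aggregating (R3): 11.616% + 23.001% = 34.617%.

34.617%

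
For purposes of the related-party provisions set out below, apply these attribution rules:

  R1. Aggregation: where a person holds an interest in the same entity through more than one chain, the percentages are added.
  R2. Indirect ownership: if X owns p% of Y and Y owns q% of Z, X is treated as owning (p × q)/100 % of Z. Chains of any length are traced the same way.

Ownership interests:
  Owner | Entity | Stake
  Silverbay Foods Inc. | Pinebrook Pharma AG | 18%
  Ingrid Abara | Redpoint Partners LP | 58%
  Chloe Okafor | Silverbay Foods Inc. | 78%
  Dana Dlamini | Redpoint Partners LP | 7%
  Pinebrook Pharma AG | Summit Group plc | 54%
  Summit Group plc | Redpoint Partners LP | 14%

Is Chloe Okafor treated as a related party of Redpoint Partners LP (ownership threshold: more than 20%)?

Chain via Silverbay Foods Inc. → Pinebrook Pharma AG → Summit Group plc (R2): 78% × 18% × 54% × 14% = 1.061424% of Redpoint Partners LP.
1.061424% does not exceed the 20% threshold, so Chloe is not a related party to Redpoint Partners LP.

No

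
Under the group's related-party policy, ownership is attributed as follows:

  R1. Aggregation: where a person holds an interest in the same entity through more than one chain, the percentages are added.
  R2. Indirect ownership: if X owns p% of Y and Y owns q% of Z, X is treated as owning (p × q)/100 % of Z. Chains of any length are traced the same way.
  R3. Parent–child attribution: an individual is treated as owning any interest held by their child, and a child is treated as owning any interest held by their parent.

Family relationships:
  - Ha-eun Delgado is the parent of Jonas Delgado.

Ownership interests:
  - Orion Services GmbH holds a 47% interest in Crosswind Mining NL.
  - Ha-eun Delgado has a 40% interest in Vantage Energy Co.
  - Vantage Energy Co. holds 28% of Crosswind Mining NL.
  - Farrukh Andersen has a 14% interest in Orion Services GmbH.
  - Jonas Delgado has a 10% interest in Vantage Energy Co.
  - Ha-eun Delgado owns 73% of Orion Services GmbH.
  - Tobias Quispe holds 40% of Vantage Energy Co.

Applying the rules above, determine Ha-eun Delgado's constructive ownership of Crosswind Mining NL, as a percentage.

By parent–child attribution (R3), Ha-eun Delgado is treated as also owning Jonas Delgado's interest in Vantage Energy Co, giving 40% + 10% = 50%.
Chain via Vantage Energy Co. (R2): 50% × 28% = 14% of Crosswind Mining NL.
Chain via Orion Services GmbH (R2): 73% × 47% = 34.31% of Crosswind Mining NL.
Aggregating (R1): 14% + 34.31% = 48.31%.

48.31%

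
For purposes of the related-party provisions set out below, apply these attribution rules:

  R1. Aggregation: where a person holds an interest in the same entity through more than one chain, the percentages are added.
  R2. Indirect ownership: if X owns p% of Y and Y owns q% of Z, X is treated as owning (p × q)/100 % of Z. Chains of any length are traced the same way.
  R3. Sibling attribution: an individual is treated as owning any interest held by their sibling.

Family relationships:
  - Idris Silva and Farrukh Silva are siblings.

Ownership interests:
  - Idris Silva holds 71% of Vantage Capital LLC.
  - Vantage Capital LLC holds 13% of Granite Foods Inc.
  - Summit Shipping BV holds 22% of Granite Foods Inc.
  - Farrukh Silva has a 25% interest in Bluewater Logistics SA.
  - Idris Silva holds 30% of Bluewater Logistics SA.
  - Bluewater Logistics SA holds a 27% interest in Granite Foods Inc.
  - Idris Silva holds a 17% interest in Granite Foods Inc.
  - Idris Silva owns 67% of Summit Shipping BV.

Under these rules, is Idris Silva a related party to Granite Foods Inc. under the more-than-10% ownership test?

Yes

By sibling attribution (R3), Idris Silva is treated as also owning Farrukh Silva's interest in Bluewater Logistics SA, giving 30% + 25% = 55%.
Chain via Summit Shipping BV (R2): 67% × 22% = 14.74% of Granite Foods Inc.
Chain via Bluewater Logistics SA (R2): 55% × 27% = 14.85% of Granite Foods Inc.
Chain via Vantage Capital LLC (R2): 71% × 13% = 9.23% of Granite Foods Inc.
Direct interest in Granite Foods Inc: 17%.
Aggregating (R1): 14.74% + 14.85% + 9.23% + 17% = 55.82%.
55.82% exceeds the 10% threshold, so Idris is a related party to Granite Foods Inc.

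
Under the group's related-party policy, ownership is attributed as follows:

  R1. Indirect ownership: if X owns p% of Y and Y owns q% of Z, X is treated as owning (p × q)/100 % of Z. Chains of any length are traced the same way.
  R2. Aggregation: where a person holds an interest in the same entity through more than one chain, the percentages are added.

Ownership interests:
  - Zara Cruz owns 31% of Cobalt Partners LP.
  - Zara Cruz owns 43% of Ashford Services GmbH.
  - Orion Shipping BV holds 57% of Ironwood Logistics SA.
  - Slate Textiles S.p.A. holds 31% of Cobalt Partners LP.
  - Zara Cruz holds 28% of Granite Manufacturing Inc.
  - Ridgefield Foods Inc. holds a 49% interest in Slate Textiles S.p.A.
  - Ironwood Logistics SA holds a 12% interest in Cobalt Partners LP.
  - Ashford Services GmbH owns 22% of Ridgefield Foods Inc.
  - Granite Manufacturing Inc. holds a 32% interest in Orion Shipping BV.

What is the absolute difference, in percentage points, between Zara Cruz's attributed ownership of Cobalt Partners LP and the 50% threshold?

16.950162

Chain via Granite Manufacturing Inc. → Orion Shipping BV → Ironwood Logistics SA (R1): 28% × 32% × 57% × 12% = 0.612864% of Cobalt Partners LP.
Chain via Ashford Services GmbH → Ridgefield Foods Inc. → Slate Textiles S.p.A. (R1): 43% × 22% × 49% × 31% = 1.436974% of Cobalt Partners LP.
Direct interest in Cobalt Partners LP: 31%.
Aggregating (R2): 0.612864% + 1.436974% + 31% = 33.049838%.
33.049838% falls short of the 50% threshold by 16.950162 percentage points.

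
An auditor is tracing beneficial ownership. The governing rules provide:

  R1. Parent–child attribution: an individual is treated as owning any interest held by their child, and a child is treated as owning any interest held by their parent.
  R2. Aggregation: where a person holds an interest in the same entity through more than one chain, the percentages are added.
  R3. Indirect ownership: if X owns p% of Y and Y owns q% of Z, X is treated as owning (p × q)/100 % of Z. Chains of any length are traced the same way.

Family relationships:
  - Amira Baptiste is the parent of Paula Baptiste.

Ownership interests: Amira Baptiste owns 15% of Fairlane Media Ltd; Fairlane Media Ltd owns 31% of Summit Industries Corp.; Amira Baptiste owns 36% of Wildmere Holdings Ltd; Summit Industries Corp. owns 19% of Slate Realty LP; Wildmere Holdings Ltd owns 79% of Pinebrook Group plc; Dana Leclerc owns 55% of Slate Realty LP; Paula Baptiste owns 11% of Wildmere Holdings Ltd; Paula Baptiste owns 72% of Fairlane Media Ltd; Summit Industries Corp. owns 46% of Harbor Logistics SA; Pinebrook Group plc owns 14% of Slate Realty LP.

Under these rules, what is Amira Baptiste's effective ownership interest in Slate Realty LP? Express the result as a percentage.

By parent–child attribution (R1), Amira Baptiste is treated as also owning Paula Baptiste's interest in Fairlane Media Ltd, giving 15% + 72% = 87%.
By parent–child attribution (R1), Amira Baptiste is treated as also owning Paula Baptiste's interest in Wildmere Holdings Ltd, giving 36% + 11% = 47%.
Chain via Fairlane Media Ltd → Summit Industries Corp. (R3): 87% × 31% × 19% = 5.1243% of Slate Realty LP.
Chain via Wildmere Holdings Ltd → Pinebrook Group plc (R3): 47% × 79% × 14% = 5.1982% of Slate Realty LP.
Aggregating (R2): 5.1243% + 5.1982% = 10.3225%.

10.3225%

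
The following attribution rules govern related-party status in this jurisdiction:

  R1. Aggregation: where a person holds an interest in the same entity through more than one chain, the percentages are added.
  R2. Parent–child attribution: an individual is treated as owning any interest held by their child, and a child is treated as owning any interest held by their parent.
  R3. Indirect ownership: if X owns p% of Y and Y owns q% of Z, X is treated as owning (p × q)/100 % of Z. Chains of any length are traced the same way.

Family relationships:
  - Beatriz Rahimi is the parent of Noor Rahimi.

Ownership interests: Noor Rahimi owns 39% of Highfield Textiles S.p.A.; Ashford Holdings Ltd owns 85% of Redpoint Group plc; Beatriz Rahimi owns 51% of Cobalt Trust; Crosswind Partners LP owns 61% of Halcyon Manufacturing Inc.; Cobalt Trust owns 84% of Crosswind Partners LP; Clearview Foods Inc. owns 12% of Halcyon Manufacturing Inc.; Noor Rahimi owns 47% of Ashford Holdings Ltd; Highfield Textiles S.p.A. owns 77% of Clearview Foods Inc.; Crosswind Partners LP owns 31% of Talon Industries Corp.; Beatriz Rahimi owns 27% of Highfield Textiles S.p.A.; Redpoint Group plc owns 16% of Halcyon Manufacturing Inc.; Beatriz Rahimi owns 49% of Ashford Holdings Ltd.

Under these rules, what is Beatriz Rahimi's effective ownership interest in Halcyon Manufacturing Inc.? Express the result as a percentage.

45.2868%

By parent–child attribution (R2), Beatriz Rahimi is treated as also owning Noor Rahimi's interest in Ashford Holdings Ltd, giving 49% + 47% = 96%.
By parent–child attribution (R2), Beatriz Rahimi is treated as also owning Noor Rahimi's interest in Highfield Textiles S.p.A, giving 27% + 39% = 66%.
Chain via Cobalt Trust → Crosswind Partners LP (R3): 51% × 84% × 61% = 26.1324% of Halcyon Manufacturing Inc.
Chain via Ashford Holdings Ltd → Redpoint Group plc (R3): 96% × 85% × 16% = 13.056% of Halcyon Manufacturing Inc.
Chain via Highfield Textiles S.p.A. → Clearview Foods Inc. (R3): 66% × 77% × 12% = 6.0984% of Halcyon Manufacturing Inc.
Aggregating (R1): 26.1324% + 13.056% + 6.0984% = 45.2868%.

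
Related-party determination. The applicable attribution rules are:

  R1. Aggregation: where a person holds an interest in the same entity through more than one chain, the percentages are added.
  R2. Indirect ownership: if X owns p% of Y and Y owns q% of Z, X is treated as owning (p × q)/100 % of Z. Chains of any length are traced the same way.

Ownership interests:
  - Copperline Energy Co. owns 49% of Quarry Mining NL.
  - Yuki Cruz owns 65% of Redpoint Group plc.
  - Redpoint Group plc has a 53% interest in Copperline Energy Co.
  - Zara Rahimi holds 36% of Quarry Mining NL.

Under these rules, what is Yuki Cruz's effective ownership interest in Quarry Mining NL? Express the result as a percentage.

Chain via Redpoint Group plc → Copperline Energy Co. (R2): 65% × 53% × 49% = 16.8805% of Quarry Mining NL.

16.8805%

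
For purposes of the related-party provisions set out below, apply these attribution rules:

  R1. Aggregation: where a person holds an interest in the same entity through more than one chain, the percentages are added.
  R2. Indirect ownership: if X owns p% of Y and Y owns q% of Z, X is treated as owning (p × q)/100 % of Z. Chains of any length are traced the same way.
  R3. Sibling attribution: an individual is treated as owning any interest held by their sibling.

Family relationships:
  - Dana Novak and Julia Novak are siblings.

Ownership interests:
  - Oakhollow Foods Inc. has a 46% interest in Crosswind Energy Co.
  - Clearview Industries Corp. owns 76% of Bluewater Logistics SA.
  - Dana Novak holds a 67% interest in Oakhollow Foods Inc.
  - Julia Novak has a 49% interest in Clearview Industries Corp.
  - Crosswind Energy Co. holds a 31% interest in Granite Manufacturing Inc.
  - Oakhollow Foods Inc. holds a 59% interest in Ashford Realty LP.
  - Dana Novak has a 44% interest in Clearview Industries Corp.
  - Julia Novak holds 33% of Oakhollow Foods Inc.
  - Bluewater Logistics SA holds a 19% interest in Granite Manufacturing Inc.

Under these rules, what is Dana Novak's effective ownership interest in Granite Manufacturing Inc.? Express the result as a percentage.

By sibling attribution (R3), Dana Novak is treated as also owning Julia Novak's interest in Oakhollow Foods Inc, giving 67% + 33% = 100%.
By sibling attribution (R3), Dana Novak is treated as also owning Julia Novak's interest in Clearview Industries Corp, giving 44% + 49% = 93%.
Chain via Oakhollow Foods Inc. → Crosswind Energy Co. (R2): 100% × 46% × 31% = 14.26% of Granite Manufacturing Inc.
Chain via Clearview Industries Corp. → Bluewater Logistics SA (R2): 93% × 76% × 19% = 13.4292% of Granite Manufacturing Inc.
Aggregating (R1): 14.26% + 13.4292% = 27.6892%.

27.6892%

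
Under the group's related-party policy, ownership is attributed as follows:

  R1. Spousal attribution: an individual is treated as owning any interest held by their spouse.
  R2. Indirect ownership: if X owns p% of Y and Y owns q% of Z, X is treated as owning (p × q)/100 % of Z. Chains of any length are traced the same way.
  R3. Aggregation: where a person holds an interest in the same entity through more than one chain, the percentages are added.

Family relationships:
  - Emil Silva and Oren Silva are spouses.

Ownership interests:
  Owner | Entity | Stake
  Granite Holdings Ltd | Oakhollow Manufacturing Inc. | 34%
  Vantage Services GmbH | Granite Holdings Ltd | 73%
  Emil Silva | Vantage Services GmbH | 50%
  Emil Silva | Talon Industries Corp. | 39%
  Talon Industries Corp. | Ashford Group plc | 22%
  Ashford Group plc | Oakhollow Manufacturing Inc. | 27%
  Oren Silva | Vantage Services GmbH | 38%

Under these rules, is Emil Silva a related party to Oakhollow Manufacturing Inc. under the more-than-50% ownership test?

By spousal attribution (R1), Emil Silva is treated as also owning Oren Silva's interest in Vantage Services GmbH, giving 50% + 38% = 88%.
Chain via Vantage Services GmbH → Granite Holdings Ltd (R2): 88% × 73% × 34% = 21.8416% of Oakhollow Manufacturing Inc.
Chain via Talon Industries Corp. → Ashford Group plc (R2): 39% × 22% × 27% = 2.3166% of Oakhollow Manufacturing Inc.
Aggregating (R3): 21.8416% + 2.3166% = 24.1582%.
24.1582% does not exceed the 50% threshold, so Emil is not a related party to Oakhollow Manufacturing Inc.

No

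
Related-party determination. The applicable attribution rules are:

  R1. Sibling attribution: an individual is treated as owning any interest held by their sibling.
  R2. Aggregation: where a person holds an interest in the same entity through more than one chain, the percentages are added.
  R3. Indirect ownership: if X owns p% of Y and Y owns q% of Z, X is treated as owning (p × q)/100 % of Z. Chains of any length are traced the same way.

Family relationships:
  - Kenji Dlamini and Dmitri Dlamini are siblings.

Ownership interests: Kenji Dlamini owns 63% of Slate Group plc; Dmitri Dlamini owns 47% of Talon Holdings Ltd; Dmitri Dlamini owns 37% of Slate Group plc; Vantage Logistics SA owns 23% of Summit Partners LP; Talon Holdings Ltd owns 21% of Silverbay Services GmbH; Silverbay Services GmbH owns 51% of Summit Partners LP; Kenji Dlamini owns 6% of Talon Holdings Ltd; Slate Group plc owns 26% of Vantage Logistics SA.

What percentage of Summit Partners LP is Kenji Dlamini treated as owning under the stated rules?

By sibling attribution (R1), Kenji Dlamini is treated as also owning Dmitri Dlamini's interest in Slate Group plc, giving 63% + 37% = 100%.
By sibling attribution (R1), Kenji Dlamini is treated as also owning Dmitri Dlamini's interest in Talon Holdings Ltd, giving 6% + 47% = 53%.
Chain via Slate Group plc → Vantage Logistics SA (R3): 100% × 26% × 23% = 5.98% of Summit Partners LP.
Chain via Talon Holdings Ltd → Silverbay Services GmbH (R3): 53% × 21% × 51% = 5.6763% of Summit Partners LP.
Aggregating (R2): 5.98% + 5.6763% = 11.6563%.

11.6563%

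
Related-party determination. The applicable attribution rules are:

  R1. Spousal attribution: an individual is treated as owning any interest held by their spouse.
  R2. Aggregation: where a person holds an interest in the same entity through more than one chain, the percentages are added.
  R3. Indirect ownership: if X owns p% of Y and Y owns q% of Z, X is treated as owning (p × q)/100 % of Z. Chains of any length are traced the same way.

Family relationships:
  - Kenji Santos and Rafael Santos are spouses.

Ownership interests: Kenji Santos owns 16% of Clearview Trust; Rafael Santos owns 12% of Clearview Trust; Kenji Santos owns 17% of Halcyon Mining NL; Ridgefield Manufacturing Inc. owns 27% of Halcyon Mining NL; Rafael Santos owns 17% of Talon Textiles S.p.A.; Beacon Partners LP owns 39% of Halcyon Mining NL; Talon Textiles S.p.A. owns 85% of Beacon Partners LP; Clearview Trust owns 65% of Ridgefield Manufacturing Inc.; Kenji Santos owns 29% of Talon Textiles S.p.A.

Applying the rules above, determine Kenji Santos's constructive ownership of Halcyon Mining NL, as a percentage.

37.163%

By spousal attribution (R1), Kenji Santos is treated as also owning Rafael Santos's interest in Talon Textiles S.p.A, giving 29% + 17% = 46%.
By spousal attribution (R1), Kenji Santos is treated as also owning Rafael Santos's interest in Clearview Trust, giving 16% + 12% = 28%.
Chain via Talon Textiles S.p.A. → Beacon Partners LP (R3): 46% × 85% × 39% = 15.249% of Halcyon Mining NL.
Chain via Clearview Trust → Ridgefield Manufacturing Inc. (R3): 28% × 65% × 27% = 4.914% of Halcyon Mining NL.
Direct interest in Halcyon Mining NL: 17%.
Aggregating (R2): 15.249% + 4.914% + 17% = 37.163%.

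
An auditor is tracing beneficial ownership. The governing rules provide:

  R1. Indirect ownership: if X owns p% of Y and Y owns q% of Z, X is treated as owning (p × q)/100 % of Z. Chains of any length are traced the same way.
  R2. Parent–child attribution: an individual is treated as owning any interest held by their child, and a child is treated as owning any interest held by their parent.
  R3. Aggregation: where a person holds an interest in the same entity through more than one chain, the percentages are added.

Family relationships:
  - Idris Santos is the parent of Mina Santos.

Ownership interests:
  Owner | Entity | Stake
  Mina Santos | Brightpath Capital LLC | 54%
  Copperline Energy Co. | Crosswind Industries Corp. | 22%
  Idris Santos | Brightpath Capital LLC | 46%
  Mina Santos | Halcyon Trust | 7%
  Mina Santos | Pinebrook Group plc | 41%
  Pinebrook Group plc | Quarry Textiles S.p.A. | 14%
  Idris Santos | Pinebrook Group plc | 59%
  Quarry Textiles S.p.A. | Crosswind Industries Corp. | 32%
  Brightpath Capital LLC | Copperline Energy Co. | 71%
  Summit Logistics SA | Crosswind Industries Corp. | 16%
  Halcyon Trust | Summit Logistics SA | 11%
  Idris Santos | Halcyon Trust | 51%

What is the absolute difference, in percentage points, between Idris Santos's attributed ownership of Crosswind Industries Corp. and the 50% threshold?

28.8792

By parent–child attribution (R2), Idris Santos is treated as also owning Mina Santos's interest in Brightpath Capital LLC, giving 46% + 54% = 100%.
By parent–child attribution (R2), Idris Santos is treated as also owning Mina Santos's interest in Halcyon Trust, giving 51% + 7% = 58%.
By parent–child attribution (R2), Idris Santos is treated as also owning Mina Santos's interest in Pinebrook Group plc, giving 59% + 41% = 100%.
Chain via Brightpath Capital LLC → Copperline Energy Co. (R1): 100% × 71% × 22% = 15.62% of Crosswind Industries Corp.
Chain via Halcyon Trust → Summit Logistics SA (R1): 58% × 11% × 16% = 1.0208% of Crosswind Industries Corp.
Chain via Pinebrook Group plc → Quarry Textiles S.p.A. (R1): 100% × 14% × 32% = 4.48% of Crosswind Industries Corp.
Aggregating (R3): 15.62% + 1.0208% + 4.48% = 21.1208%.
21.1208% falls short of the 50% threshold by 28.8792 percentage points.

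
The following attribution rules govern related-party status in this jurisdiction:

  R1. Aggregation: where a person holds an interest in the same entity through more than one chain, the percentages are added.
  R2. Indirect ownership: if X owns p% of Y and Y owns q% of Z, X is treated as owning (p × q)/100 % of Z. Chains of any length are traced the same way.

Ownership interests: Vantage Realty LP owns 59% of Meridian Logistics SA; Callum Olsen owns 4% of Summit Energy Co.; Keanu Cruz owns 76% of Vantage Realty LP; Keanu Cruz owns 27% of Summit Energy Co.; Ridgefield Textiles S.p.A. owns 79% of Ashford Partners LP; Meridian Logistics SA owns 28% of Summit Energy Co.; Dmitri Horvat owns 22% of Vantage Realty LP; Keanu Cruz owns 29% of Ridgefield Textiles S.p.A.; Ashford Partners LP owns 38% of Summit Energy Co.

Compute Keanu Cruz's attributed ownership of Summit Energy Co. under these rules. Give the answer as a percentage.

Chain via Ridgefield Textiles S.p.A. → Ashford Partners LP (R2): 29% × 79% × 38% = 8.7058% of Summit Energy Co.
Chain via Vantage Realty LP → Meridian Logistics SA (R2): 76% × 59% × 28% = 12.5552% of Summit Energy Co.
Direct interest in Summit Energy Co: 27%.
Aggregating (R1): 8.7058% + 12.5552% + 27% = 48.261%.

48.261%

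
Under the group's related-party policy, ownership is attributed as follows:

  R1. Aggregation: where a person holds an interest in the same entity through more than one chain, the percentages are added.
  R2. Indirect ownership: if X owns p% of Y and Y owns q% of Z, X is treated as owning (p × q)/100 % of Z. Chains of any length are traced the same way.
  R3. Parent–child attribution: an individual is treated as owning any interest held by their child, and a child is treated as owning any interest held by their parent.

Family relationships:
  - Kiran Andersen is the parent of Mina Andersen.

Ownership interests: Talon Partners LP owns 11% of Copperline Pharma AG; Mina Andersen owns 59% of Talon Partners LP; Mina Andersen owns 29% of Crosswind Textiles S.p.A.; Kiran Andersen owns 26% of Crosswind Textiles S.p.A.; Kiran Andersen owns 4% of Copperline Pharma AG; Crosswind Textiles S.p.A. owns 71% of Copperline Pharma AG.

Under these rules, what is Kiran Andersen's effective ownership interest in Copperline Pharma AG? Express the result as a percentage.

By parent–child attribution (R3), Kiran Andersen is treated as also owning Mina Andersen's interest in Crosswind Textiles S.p.A, giving 26% + 29% = 55%.
By parent–child attribution (R3), Kiran Andersen is treated as owning Mina Andersen's 59% interest in Talon Partners LP.
Chain via Crosswind Textiles S.p.A. (R2): 55% × 71% = 39.05% of Copperline Pharma AG.
Direct interest in Copperline Pharma AG: 4%.
Chain via Talon Partners LP (R2): 59% × 11% = 6.49% of Copperline Pharma AG.
Aggregating (R1): 39.05% + 4% + 6.49% = 49.54%.

49.54%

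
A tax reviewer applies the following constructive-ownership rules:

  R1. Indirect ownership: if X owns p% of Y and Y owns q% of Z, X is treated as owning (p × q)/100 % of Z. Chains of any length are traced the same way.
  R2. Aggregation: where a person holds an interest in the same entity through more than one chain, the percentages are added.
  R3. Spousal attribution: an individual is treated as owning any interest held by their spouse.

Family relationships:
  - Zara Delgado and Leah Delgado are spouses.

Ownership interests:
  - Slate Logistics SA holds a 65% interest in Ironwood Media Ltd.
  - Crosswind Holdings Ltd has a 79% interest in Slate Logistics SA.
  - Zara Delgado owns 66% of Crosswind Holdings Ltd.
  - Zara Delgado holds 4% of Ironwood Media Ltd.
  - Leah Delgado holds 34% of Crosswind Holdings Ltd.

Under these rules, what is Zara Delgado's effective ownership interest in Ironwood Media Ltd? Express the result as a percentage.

By spousal attribution (R3), Zara Delgado is treated as also owning Leah Delgado's interest in Crosswind Holdings Ltd, giving 66% + 34% = 100%.
Chain via Crosswind Holdings Ltd → Slate Logistics SA (R1): 100% × 79% × 65% = 51.35% of Ironwood Media Ltd.
Direct interest in Ironwood Media Ltd: 4%.
Aggregating (R2): 51.35% + 4% = 55.35%.

55.35%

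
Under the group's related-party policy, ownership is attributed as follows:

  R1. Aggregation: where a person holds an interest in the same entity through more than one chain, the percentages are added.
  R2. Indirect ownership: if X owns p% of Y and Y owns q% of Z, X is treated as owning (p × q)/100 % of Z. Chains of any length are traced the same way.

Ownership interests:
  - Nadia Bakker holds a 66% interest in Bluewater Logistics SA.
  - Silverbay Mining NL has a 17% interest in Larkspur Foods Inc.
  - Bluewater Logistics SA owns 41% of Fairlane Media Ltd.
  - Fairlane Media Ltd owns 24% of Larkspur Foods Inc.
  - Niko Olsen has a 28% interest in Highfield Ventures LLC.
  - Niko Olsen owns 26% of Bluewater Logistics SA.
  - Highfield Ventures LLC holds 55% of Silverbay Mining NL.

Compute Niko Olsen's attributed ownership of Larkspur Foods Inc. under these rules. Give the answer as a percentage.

Chain via Bluewater Logistics SA → Fairlane Media Ltd (R2): 26% × 41% × 24% = 2.5584% of Larkspur Foods Inc.
Chain via Highfield Ventures LLC → Silverbay Mining NL (R2): 28% × 55% × 17% = 2.618% of Larkspur Foods Inc.
Aggregating (R1): 2.5584% + 2.618% = 5.1764%.

5.1764%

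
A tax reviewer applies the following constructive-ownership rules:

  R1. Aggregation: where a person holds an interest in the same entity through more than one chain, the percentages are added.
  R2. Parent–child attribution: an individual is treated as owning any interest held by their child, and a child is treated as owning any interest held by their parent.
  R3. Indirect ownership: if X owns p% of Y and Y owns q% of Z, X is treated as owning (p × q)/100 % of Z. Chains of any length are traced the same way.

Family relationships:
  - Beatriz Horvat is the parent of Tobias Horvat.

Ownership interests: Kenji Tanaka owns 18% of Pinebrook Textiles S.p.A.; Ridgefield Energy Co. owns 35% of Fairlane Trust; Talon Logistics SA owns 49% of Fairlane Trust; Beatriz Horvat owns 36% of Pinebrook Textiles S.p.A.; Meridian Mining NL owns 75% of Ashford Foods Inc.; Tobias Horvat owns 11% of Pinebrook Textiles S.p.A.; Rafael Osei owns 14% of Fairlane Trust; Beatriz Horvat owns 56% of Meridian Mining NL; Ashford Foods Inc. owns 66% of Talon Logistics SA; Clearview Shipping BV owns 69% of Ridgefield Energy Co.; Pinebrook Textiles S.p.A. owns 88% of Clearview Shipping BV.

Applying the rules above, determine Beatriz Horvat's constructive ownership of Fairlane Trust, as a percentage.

By parent–child attribution (R2), Beatriz Horvat is treated as also owning Tobias Horvat's interest in Pinebrook Textiles S.p.A, giving 36% + 11% = 47%.
Chain via Pinebrook Textiles S.p.A. → Clearview Shipping BV → Ridgefield Energy Co. (R3): 47% × 88% × 69% × 35% = 9.98844% of Fairlane Trust.
Chain via Meridian Mining NL → Ashford Foods Inc. → Talon Logistics SA (R3): 56% × 75% × 66% × 49% = 13.5828% of Fairlane Trust.
Aggregating (R1): 9.98844% + 13.5828% = 23.57124%.

23.57124%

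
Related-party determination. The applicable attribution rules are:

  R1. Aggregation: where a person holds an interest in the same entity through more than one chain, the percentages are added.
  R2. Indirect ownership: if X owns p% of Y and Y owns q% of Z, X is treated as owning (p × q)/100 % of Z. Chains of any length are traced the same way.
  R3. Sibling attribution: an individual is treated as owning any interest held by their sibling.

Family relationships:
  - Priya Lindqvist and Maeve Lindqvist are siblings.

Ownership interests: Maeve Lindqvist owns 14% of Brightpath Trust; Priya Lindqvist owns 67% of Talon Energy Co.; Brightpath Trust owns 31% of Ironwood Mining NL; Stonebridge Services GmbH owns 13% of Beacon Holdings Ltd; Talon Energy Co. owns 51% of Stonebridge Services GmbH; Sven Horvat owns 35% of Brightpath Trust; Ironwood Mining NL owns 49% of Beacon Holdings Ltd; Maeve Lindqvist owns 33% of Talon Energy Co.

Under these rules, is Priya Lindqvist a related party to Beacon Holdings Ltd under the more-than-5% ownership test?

By sibling attribution (R3), Priya Lindqvist is treated as also owning Maeve Lindqvist's interest in Talon Energy Co, giving 67% + 33% = 100%.
By sibling attribution (R3), Priya Lindqvist is treated as owning Maeve Lindqvist's 14% interest in Brightpath Trust.
Chain via Talon Energy Co. → Stonebridge Services GmbH (R2): 100% × 51% × 13% = 6.63% of Beacon Holdings Ltd.
Chain via Brightpath Trust → Ironwood Mining NL (R2): 14% × 31% × 49% = 2.1266% of Beacon Holdings Ltd.
Aggregating (R1): 6.63% + 2.1266% = 8.7566%.
8.7566% exceeds the 5% threshold, so Priya is a related party to Beacon Holdings Ltd.

Yes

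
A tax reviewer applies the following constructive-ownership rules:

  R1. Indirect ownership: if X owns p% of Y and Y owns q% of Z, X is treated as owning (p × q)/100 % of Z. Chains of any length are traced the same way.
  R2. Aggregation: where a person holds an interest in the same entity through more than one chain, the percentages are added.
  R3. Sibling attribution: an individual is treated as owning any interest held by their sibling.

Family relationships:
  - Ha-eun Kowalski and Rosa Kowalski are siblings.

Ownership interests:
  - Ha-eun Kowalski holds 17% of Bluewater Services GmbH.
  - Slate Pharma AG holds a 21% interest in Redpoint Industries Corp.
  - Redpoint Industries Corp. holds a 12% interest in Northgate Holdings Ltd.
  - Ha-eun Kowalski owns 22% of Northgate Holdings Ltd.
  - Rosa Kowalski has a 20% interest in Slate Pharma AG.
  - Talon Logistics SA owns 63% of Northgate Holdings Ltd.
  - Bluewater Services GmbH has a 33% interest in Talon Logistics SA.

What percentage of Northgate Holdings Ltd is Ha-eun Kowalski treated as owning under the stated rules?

By sibling attribution (R3), Ha-eun Kowalski is treated as owning Rosa Kowalski's 20% interest in Slate Pharma AG.
Chain via Bluewater Services GmbH → Talon Logistics SA (R1): 17% × 33% × 63% = 3.5343% of Northgate Holdings Ltd.
Direct interest in Northgate Holdings Ltd: 22%.
Chain via Slate Pharma AG → Redpoint Industries Corp. (R1): 20% × 21% × 12% = 0.504% of Northgate Holdings Ltd.
Aggregating (R2): 3.5343% + 22% + 0.504% = 26.0383%.

26.0383%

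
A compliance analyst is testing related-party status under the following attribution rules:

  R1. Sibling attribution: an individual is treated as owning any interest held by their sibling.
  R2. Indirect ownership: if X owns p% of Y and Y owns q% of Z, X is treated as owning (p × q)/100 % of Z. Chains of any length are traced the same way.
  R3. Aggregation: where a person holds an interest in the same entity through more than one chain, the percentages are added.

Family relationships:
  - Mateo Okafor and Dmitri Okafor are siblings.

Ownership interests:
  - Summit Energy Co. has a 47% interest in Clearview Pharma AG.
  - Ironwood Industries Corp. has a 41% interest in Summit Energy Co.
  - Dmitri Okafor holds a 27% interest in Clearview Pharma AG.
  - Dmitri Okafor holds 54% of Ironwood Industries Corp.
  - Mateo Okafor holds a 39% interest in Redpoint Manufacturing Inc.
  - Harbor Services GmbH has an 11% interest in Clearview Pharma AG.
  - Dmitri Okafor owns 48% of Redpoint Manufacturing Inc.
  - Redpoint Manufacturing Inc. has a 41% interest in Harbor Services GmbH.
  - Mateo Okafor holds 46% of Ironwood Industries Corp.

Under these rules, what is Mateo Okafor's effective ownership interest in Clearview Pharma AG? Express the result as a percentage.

50.1937%

By sibling attribution (R1), Mateo Okafor is treated as also owning Dmitri Okafor's interest in Ironwood Industries Corp, giving 46% + 54% = 100%.
By sibling attribution (R1), Mateo Okafor is treated as also owning Dmitri Okafor's interest in Redpoint Manufacturing Inc, giving 39% + 48% = 87%.
By sibling attribution (R1), Mateo Okafor is treated as owning Dmitri Okafor's 27% interest in Clearview Pharma AG.
Chain via Ironwood Industries Corp. → Summit Energy Co. (R2): 100% × 41% × 47% = 19.27% of Clearview Pharma AG.
Chain via Redpoint Manufacturing Inc. → Harbor Services GmbH (R2): 87% × 41% × 11% = 3.9237% of Clearview Pharma AG.
Direct interest in Clearview Pharma AG: 27%.
Aggregating (R3): 19.27% + 3.9237% + 27% = 50.1937%.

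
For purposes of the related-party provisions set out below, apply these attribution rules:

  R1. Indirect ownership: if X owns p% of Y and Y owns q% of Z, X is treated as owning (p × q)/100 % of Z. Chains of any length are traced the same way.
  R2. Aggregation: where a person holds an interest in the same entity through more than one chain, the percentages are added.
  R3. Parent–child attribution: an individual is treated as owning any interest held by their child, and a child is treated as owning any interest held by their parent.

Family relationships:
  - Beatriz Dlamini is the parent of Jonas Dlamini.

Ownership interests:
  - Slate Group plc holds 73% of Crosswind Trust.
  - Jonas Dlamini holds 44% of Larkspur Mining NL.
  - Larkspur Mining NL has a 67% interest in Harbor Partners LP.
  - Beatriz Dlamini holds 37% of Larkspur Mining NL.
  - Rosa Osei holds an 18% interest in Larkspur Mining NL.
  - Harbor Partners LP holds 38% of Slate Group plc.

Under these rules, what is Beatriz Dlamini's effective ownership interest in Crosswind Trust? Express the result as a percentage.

15.054498%

By parent–child attribution (R3), Beatriz Dlamini is treated as also owning Jonas Dlamini's interest in Larkspur Mining NL, giving 37% + 44% = 81%.
Chain via Larkspur Mining NL → Harbor Partners LP → Slate Group plc (R1): 81% × 67% × 38% × 73% = 15.054498% of Crosswind Trust.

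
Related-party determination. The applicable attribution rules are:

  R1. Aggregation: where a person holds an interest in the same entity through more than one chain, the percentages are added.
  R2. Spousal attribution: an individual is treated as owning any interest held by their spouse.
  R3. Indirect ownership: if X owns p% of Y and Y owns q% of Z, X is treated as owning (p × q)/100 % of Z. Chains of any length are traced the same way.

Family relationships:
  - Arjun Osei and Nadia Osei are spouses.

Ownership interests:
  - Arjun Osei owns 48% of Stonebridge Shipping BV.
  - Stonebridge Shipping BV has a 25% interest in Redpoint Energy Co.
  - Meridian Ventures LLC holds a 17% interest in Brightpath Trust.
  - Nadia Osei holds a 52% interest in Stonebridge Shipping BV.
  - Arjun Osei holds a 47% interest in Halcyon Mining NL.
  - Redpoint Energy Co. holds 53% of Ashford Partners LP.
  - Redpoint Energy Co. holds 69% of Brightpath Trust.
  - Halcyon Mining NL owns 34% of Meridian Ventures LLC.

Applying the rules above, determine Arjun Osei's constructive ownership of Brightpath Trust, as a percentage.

19.9666%

By spousal attribution (R2), Arjun Osei is treated as also owning Nadia Osei's interest in Stonebridge Shipping BV, giving 48% + 52% = 100%.
Chain via Halcyon Mining NL → Meridian Ventures LLC (R3): 47% × 34% × 17% = 2.7166% of Brightpath Trust.
Chain via Stonebridge Shipping BV → Redpoint Energy Co. (R3): 100% × 25% × 69% = 17.25% of Brightpath Trust.
Aggregating (R1): 2.7166% + 17.25% = 19.9666%.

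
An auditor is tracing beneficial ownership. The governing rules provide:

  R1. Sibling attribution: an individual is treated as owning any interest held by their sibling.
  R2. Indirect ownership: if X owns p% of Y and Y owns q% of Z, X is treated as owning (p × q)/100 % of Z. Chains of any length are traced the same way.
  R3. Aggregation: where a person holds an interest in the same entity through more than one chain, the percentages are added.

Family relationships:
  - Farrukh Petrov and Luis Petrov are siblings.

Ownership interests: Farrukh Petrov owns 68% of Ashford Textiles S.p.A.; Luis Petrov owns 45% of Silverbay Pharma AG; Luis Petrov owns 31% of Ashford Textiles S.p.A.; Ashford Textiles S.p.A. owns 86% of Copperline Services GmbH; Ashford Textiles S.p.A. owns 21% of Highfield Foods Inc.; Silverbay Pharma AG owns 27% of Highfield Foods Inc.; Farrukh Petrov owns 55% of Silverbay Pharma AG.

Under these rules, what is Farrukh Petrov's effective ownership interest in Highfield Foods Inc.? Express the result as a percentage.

By sibling attribution (R1), Farrukh Petrov is treated as also owning Luis Petrov's interest in Ashford Textiles S.p.A, giving 68% + 31% = 99%.
By sibling attribution (R1), Farrukh Petrov is treated as also owning Luis Petrov's interest in Silverbay Pharma AG, giving 55% + 45% = 100%.
Chain via Ashford Textiles S.p.A. (R2): 99% × 21% = 20.79% of Highfield Foods Inc.
Chain via Silverbay Pharma AG (R2): 100% × 27% = 27% of Highfield Foods Inc.
Aggregating (R3): 20.79% + 27% = 47.79%.

47.79%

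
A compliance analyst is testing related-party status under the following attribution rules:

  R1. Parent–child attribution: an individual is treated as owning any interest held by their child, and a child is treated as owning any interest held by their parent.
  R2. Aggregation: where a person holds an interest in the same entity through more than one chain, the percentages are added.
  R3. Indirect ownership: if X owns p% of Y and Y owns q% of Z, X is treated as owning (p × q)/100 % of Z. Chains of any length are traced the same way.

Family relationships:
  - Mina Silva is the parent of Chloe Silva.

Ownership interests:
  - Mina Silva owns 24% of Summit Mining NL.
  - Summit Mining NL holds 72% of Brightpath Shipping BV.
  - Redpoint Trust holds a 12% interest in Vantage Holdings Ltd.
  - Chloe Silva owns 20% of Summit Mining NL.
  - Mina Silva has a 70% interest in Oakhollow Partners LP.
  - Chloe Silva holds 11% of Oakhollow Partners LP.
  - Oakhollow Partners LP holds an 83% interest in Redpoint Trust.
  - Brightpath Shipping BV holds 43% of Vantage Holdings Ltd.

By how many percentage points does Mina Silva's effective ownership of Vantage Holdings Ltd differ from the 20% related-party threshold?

1.69

By parent–child attribution (R1), Mina Silva is treated as also owning Chloe Silva's interest in Oakhollow Partners LP, giving 70% + 11% = 81%.
By parent–child attribution (R1), Mina Silva is treated as also owning Chloe Silva's interest in Summit Mining NL, giving 24% + 20% = 44%.
Chain via Oakhollow Partners LP → Redpoint Trust (R3): 81% × 83% × 12% = 8.0676% of Vantage Holdings Ltd.
Chain via Summit Mining NL → Brightpath Shipping BV (R3): 44% × 72% × 43% = 13.6224% of Vantage Holdings Ltd.
Aggregating (R2): 8.0676% + 13.6224% = 21.69%.
21.69% exceeds the 20% threshold by 1.69 percentage points.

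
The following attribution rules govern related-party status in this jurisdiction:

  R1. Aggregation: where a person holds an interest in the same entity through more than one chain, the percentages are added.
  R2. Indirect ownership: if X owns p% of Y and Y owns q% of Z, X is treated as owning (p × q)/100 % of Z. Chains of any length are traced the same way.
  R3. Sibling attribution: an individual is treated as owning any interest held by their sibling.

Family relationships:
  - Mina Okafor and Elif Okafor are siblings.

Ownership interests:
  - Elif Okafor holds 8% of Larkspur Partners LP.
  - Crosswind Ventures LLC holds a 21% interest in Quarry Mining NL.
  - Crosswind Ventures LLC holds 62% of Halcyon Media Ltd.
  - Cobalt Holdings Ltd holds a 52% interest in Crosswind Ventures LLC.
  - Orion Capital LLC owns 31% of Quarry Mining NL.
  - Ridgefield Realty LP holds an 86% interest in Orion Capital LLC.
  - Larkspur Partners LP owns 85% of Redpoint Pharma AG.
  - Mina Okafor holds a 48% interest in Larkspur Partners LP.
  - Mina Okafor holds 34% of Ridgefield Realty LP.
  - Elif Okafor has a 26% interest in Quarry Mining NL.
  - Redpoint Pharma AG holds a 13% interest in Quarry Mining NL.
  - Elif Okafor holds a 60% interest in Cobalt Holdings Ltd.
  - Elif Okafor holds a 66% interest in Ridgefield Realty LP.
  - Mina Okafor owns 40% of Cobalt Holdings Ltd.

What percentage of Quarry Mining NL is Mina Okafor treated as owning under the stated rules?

By sibling attribution (R3), Mina Okafor is treated as also owning Elif Okafor's interest in Cobalt Holdings Ltd, giving 40% + 60% = 100%.
By sibling attribution (R3), Mina Okafor is treated as also owning Elif Okafor's interest in Larkspur Partners LP, giving 48% + 8% = 56%.
By sibling attribution (R3), Mina Okafor is treated as also owning Elif Okafor's interest in Ridgefield Realty LP, giving 34% + 66% = 100%.
By sibling attribution (R3), Mina Okafor is treated as owning Elif Okafor's 26% interest in Quarry Mining NL.
Chain via Cobalt Holdings Ltd → Crosswind Ventures LLC (R2): 100% × 52% × 21% = 10.92% of Quarry Mining NL.
Chain via Larkspur Partners LP → Redpoint Pharma AG (R2): 56% × 85% × 13% = 6.188% of Quarry Mining NL.
Chain via Ridgefield Realty LP → Orion Capital LLC (R2): 100% × 86% × 31% = 26.66% of Quarry Mining NL.
Direct interest in Quarry Mining NL: 26%.
Aggregating (R1): 10.92% + 6.188% + 26.66% + 26% = 69.768%.

69.768%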